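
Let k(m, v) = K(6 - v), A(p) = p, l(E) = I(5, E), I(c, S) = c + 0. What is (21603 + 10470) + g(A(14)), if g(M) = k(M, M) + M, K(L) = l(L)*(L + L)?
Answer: 32007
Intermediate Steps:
I(c, S) = c
l(E) = 5
K(L) = 10*L (K(L) = 5*(L + L) = 5*(2*L) = 10*L)
k(m, v) = 60 - 10*v (k(m, v) = 10*(6 - v) = 60 - 10*v)
g(M) = 60 - 9*M (g(M) = (60 - 10*M) + M = 60 - 9*M)
(21603 + 10470) + g(A(14)) = (21603 + 10470) + (60 - 9*14) = 32073 + (60 - 126) = 32073 - 66 = 32007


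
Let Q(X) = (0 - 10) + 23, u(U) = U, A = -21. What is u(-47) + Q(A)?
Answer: -34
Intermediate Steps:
Q(X) = 13 (Q(X) = -10 + 23 = 13)
u(-47) + Q(A) = -47 + 13 = -34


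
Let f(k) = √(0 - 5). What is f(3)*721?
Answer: 721*I*√5 ≈ 1612.2*I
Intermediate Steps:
f(k) = I*√5 (f(k) = √(-5) = I*√5)
f(3)*721 = (I*√5)*721 = 721*I*√5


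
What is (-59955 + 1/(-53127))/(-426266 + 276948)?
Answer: 1592614643/3966408693 ≈ 0.40153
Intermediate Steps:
(-59955 + 1/(-53127))/(-426266 + 276948) = (-59955 - 1/53127)/(-149318) = -3185229286/53127*(-1/149318) = 1592614643/3966408693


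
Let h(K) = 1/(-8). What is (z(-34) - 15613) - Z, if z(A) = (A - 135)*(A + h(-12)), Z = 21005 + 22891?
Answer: -429935/8 ≈ -53742.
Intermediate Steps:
h(K) = -⅛
Z = 43896
z(A) = (-135 + A)*(-⅛ + A) (z(A) = (A - 135)*(A - ⅛) = (-135 + A)*(-⅛ + A))
(z(-34) - 15613) - Z = ((135/8 + (-34)² - 1081/8*(-34)) - 15613) - 1*43896 = ((135/8 + 1156 + 18377/4) - 15613) - 43896 = (46137/8 - 15613) - 43896 = -78767/8 - 43896 = -429935/8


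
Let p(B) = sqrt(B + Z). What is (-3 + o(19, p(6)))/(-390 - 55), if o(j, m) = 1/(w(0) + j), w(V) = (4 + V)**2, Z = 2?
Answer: 104/15575 ≈ 0.0066774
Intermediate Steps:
p(B) = sqrt(2 + B) (p(B) = sqrt(B + 2) = sqrt(2 + B))
o(j, m) = 1/(16 + j) (o(j, m) = 1/((4 + 0)**2 + j) = 1/(4**2 + j) = 1/(16 + j))
(-3 + o(19, p(6)))/(-390 - 55) = (-3 + 1/(16 + 19))/(-390 - 55) = (-3 + 1/35)/(-445) = (-3 + 1/35)*(-1/445) = -104/35*(-1/445) = 104/15575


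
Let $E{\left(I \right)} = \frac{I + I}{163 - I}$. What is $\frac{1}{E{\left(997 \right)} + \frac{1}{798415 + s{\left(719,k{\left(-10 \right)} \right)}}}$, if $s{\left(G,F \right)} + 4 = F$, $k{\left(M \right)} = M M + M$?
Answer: $- \frac{36997213}{88456120} \approx -0.41825$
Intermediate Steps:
$k{\left(M \right)} = M + M^{2}$ ($k{\left(M \right)} = M^{2} + M = M + M^{2}$)
$s{\left(G,F \right)} = -4 + F$
$E{\left(I \right)} = \frac{2 I}{163 - I}$
$\frac{1}{E{\left(997 \right)} + \frac{1}{798415 + s{\left(719,k{\left(-10 \right)} \right)}}} = \frac{1}{\left(-2\right) 997 \frac{1}{-163 + 997} + \frac{1}{798415 - \left(4 + 10 \left(1 - 10\right)\right)}} = \frac{1}{\left(-2\right) 997 \cdot \frac{1}{834} + \frac{1}{798415 - -86}} = \frac{1}{\left(-2\right) 997 \cdot \frac{1}{834} + \frac{1}{798415 + \left(-4 + 90\right)}} = \frac{1}{- \frac{997}{417} + \frac{1}{798415 + 86}} = \frac{1}{- \frac{997}{417} + \frac{1}{798501}} = \frac{1}{- \frac{88456120}{36997213}} = - \frac{36997213}{88456120}$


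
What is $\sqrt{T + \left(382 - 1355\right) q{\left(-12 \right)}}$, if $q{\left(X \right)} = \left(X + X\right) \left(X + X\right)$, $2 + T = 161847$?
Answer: $i \sqrt{398603} \approx 631.35 i$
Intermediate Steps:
$T = 161845$ ($T = -2 + 161847 = 161845$)
$q{\left(X \right)} = 4 X^{2}$ ($q{\left(X \right)} = 2 X 2 X = 4 X^{2}$)
$\sqrt{T + \left(382 - 1355\right) q{\left(-12 \right)}} = \sqrt{161845 + \left(382 - 1355\right) 4 \left(-12\right)^{2}} = \sqrt{161845 - 973 \cdot 4 \cdot 144} = \sqrt{161845 - 560448} = \sqrt{-398603} = i \sqrt{398603}$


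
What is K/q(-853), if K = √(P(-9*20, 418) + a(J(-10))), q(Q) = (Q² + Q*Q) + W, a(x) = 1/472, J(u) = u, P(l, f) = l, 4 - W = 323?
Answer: I*√10025162/343356164 ≈ 9.2215e-6*I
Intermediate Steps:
W = -319 (W = 4 - 1*323 = 4 - 323 = -319)
a(x) = 1/472
q(Q) = -319 + 2*Q² (q(Q) = (Q² + Q*Q) - 319 = (Q² + Q²) - 319 = 2*Q² - 319 = -319 + 2*Q²)
K = I*√10025162/236 (K = √(-9*20 + 1/472) = √(-180 + 1/472) = √(-84959/472) = I*√10025162/236 ≈ 13.416*I)
K/q(-853) = (I*√10025162/236)/(-319 + 2*(-853)²) = (I*√10025162/236)/(-319 + 2*727609) = (I*√10025162/236)/(-319 + 1455218) = (I*√10025162/236)/1454899 = (I*√10025162/236)*(1/1454899) = I*√10025162/343356164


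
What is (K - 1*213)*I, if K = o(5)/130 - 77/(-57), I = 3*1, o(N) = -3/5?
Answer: -7841771/12350 ≈ -634.96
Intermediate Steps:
o(N) = -⅗ (o(N) = -3*⅕ = -⅗)
I = 3
K = 49879/37050 (K = -⅗/130 - 77/(-57) = -⅗*1/130 - 77*(-1/57) = -3/650 + 77/57 = 49879/37050 ≈ 1.3463)
(K - 1*213)*I = (49879/37050 - 1*213)*3 = (49879/37050 - 213)*3 = -7841771/37050*3 = -7841771/12350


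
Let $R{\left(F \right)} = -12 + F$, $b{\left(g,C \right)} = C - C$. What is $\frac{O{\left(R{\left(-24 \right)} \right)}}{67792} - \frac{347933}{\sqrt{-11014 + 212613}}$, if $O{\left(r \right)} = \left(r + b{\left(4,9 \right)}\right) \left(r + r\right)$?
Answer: $\frac{162}{4237} - \frac{347933 \sqrt{201599}}{201599} \approx -774.87$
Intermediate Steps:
$b{\left(g,C \right)} = 0$
$O{\left(r \right)} = 2 r^{2}$ ($O{\left(r \right)} = \left(r + 0\right) \left(r + r\right) = r 2 r = 2 r^{2}$)
$\frac{O{\left(R{\left(-24 \right)} \right)}}{67792} - \frac{347933}{\sqrt{-11014 + 212613}} = \frac{2 \left(-12 - 24\right)^{2}}{67792} - \frac{347933}{\sqrt{-11014 + 212613}} = 2 \left(-36\right)^{2} \cdot \frac{1}{67792} - \frac{347933}{\sqrt{201599}} = 2 \cdot 1296 \cdot \frac{1}{67792} - 347933 \frac{\sqrt{201599}}{201599} = 2592 \cdot \frac{1}{67792} - \frac{347933 \sqrt{201599}}{201599} = \frac{162}{4237} - \frac{347933 \sqrt{201599}}{201599}$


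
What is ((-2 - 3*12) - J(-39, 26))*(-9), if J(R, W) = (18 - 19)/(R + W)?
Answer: 4455/13 ≈ 342.69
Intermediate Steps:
J(R, W) = -1/(R + W)
((-2 - 3*12) - J(-39, 26))*(-9) = ((-2 - 3*12) - (-1)/(-39 + 26))*(-9) = ((-2 - 36) - (-1)/(-13))*(-9) = (-38 - (-1)*(-1)/13)*(-9) = (-38 - 1*1/13)*(-9) = (-38 - 1/13)*(-9) = -495/13*(-9) = 4455/13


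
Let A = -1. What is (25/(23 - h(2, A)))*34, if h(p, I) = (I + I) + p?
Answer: 850/23 ≈ 36.957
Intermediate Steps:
h(p, I) = p + 2*I (h(p, I) = 2*I + p = p + 2*I)
(25/(23 - h(2, A)))*34 = (25/(23 - (2 + 2*(-1))))*34 = (25/(23 - (2 - 2)))*34 = (25/(23 - 1*0))*34 = (25/(23 + 0))*34 = (25/23)*34 = 850/23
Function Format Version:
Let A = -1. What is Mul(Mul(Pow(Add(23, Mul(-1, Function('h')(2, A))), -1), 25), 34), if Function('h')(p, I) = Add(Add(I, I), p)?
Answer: Rational(850, 23) ≈ 36.957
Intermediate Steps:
Function('h')(p, I) = Add(p, Mul(2, I)) (Function('h')(p, I) = Add(Mul(2, I), p) = Add(p, Mul(2, I)))
Mul(Mul(Pow(Add(23, Mul(-1, Function('h')(2, A))), -1), 25), 34) = Mul(Mul(Pow(Add(23, Mul(-1, Add(2, Mul(2, -1)))), -1), 25), 34) = Mul(Mul(Pow(Add(23, Mul(-1, Add(2, -2))), -1), 25), 34) = Mul(Mul(Pow(Add(23, Mul(-1, 0)), -1), 25), 34) = Mul(Mul(Pow(Add(23, 0), -1), 25), 34) = Mul(Mul(Pow(23, -1), 25), 34) = Mul(Mul(Rational(1, 23), 25), 34) = Mul(Rational(25, 23), 34) = Rational(850, 23)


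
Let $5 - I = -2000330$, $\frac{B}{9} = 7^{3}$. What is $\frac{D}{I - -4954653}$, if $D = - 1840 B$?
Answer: $- \frac{1420020}{1738747} \approx -0.81669$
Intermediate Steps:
$B = 3087$ ($B = 9 \cdot 7^{3} = 9 \cdot 343 = 3087$)
$I = 2000335$ ($I = 5 - -2000330 = 5 + 2000330 = 2000335$)
$D = -5680080$ ($D = \left(-1840\right) 3087 = -5680080$)
$\frac{D}{I - -4954653} = - \frac{5680080}{2000335 - -4954653} = - \frac{5680080}{2000335 + 4954653} = - \frac{5680080}{6954988} = \left(-5680080\right) \frac{1}{6954988} = - \frac{1420020}{1738747}$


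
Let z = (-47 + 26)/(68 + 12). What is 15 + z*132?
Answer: -393/20 ≈ -19.650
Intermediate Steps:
z = -21/80 ≈ -0.26250
15 + z*132 = 15 - 21/80*132 = 15 - 693/20 = -393/20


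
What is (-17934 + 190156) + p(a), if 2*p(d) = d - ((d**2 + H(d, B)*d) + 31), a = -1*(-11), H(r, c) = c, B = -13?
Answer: 172223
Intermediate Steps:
a = 11
p(d) = -31/2 + 7*d - d**2/2 (p(d) = (d - ((d**2 - 13*d) + 31))/2 = (d - (31 + d**2 - 13*d))/2 = (d + (-31 - d**2 + 13*d))/2 = (-31 - d**2 + 14*d)/2 = -31/2 + 7*d - d**2/2)
(-17934 + 190156) + p(a) = (-17934 + 190156) + (-31/2 + 7*11 - 1/2*11**2) = 172222 + (-31/2 + 77 - 1/2*121) = 172222 + (-31/2 + 77 - 121/2) = 172222 + 1 = 172223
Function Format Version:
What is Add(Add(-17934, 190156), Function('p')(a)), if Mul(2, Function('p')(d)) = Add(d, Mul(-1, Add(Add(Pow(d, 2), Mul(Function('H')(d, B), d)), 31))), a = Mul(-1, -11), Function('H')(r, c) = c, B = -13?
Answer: 172223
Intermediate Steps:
a = 11
Function('p')(d) = Add(Rational(-31, 2), Mul(7, d), Mul(Rational(-1, 2), Pow(d, 2))) (Function('p')(d) = Mul(Rational(1, 2), Add(d, Mul(-1, Add(Add(Pow(d, 2), Mul(-13, d)), 31)))) = Mul(Rational(1, 2), Add(d, Mul(-1, Add(31, Pow(d, 2), Mul(-13, d))))) = Mul(Rational(1, 2), Add(d, Add(-31, Mul(-1, Pow(d, 2)), Mul(13, d)))) = Mul(Rational(1, 2), Add(-31, Mul(-1, Pow(d, 2)), Mul(14, d))) = Add(Rational(-31, 2), Mul(7, d), Mul(Rational(-1, 2), Pow(d, 2))))
Add(Add(-17934, 190156), Function('p')(a)) = Add(Add(-17934, 190156), Add(Rational(-31, 2), Mul(7, 11), Mul(Rational(-1, 2), Pow(11, 2)))) = Add(172222, Add(Rational(-31, 2), 77, Mul(Rational(-1, 2), 121))) = Add(172222, Add(Rational(-31, 2), 77, Rational(-121, 2))) = Add(172222, 1) = 172223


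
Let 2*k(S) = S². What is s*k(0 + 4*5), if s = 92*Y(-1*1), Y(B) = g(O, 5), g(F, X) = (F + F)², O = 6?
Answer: 2649600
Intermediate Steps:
g(F, X) = 4*F² (g(F, X) = (2*F)² = 4*F²)
Y(B) = 144 (Y(B) = 4*6² = 4*36 = 144)
k(S) = S²/2
s = 13248 (s = 92*144 = 13248)
s*k(0 + 4*5) = 13248*((0 + 4*5)²/2) = 13248*((0 + 20)²/2) = 13248*((½)*20²) = 13248*((½)*400) = 13248*200 = 2649600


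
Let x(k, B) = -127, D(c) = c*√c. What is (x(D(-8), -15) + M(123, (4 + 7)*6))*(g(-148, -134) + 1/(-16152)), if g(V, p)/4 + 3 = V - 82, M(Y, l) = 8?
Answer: 1791386135/16152 ≈ 1.1091e+5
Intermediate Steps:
D(c) = c^(3/2)
g(V, p) = -340 + 4*V (g(V, p) = -12 + 4*(V - 82) = -12 + 4*(-82 + V) = -12 + (-328 + 4*V) = -340 + 4*V)
(x(D(-8), -15) + M(123, (4 + 7)*6))*(g(-148, -134) + 1/(-16152)) = (-127 + 8)*((-340 + 4*(-148)) + 1/(-16152)) = -119*((-340 - 592) - 1/16152) = -119*(-932 - 1/16152) = -119*(-15053665/16152) = 1791386135/16152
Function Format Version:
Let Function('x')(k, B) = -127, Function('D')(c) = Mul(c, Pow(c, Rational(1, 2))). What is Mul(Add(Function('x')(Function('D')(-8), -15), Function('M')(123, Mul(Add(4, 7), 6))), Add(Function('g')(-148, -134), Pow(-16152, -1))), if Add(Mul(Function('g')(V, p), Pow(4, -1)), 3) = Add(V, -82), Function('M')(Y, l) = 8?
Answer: Rational(1791386135, 16152) ≈ 1.1091e+5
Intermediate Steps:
Function('D')(c) = Pow(c, Rational(3, 2))
Function('g')(V, p) = Add(-340, Mul(4, V)) (Function('g')(V, p) = Add(-12, Mul(4, Add(V, -82))) = Add(-12, Mul(4, Add(-82, V))) = Add(-12, Add(-328, Mul(4, V))) = Add(-340, Mul(4, V)))
Mul(Add(Function('x')(Function('D')(-8), -15), Function('M')(123, Mul(Add(4, 7), 6))), Add(Function('g')(-148, -134), Pow(-16152, -1))) = Mul(Add(-127, 8), Add(Add(-340, Mul(4, -148)), Pow(-16152, -1))) = Mul(-119, Add(Add(-340, -592), Rational(-1, 16152))) = Mul(-119, Add(-932, Rational(-1, 16152))) = Mul(-119, Rational(-15053665, 16152)) = Rational(1791386135, 16152)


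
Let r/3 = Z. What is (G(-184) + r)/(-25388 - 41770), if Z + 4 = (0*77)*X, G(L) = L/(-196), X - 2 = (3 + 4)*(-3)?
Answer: 271/1645371 ≈ 0.00016470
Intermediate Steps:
X = -19 (X = 2 + (3 + 4)*(-3) = 2 + 7*(-3) = 2 - 21 = -19)
G(L) = -L/196 (G(L) = L*(-1/196) = -L/196)
Z = -4 (Z = -4 + (0*77)*(-19) = -4 + 0*(-19) = -4 + 0 = -4)
r = -12 (r = 3*(-4) = -12)
(G(-184) + r)/(-25388 - 41770) = (-1/196*(-184) - 12)/(-25388 - 41770) = (46/49 - 12)/(-67158) = -542/49*(-1/67158) = 271/1645371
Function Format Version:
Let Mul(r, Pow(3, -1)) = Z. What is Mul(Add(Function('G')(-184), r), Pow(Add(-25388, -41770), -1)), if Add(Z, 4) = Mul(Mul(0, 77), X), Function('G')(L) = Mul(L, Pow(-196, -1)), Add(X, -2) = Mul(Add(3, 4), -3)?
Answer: Rational(271, 1645371) ≈ 0.00016470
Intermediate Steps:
X = -19 (X = Add(2, Mul(Add(3, 4), -3)) = Add(2, Mul(7, -3)) = Add(2, -21) = -19)
Function('G')(L) = Mul(Rational(-1, 196), L) (Function('G')(L) = Mul(L, Rational(-1, 196)) = Mul(Rational(-1, 196), L))
Z = -4 (Z = Add(-4, Mul(Mul(0, 77), -19)) = Add(-4, Mul(0, -19)) = Add(-4, 0) = -4)
r = -12 (r = Mul(3, -4) = -12)
Mul(Add(Function('G')(-184), r), Pow(Add(-25388, -41770), -1)) = Mul(Add(Mul(Rational(-1, 196), -184), -12), Pow(Add(-25388, -41770), -1)) = Mul(Add(Rational(46, 49), -12), Pow(-67158, -1)) = Mul(Rational(-542, 49), Rational(-1, 67158)) = Rational(271, 1645371)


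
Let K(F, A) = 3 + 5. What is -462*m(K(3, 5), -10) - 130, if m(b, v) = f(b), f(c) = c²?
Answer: -29698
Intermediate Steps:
K(F, A) = 8
m(b, v) = b²
-462*m(K(3, 5), -10) - 130 = -462*8² - 130 = -462*64 - 130 = -29568 - 130 = -29698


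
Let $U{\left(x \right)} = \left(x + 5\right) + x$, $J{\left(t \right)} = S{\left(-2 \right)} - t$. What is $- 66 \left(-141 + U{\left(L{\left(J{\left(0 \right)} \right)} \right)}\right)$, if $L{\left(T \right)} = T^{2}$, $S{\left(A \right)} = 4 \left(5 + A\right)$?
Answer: $-10032$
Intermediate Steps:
$S{\left(A \right)} = 20 + 4 A$
$J{\left(t \right)} = 12 - t$ ($J{\left(t \right)} = \left(20 + 4 \left(-2\right)\right) - t = \left(20 - 8\right) - t = 12 - t$)
$U{\left(x \right)} = 5 + 2 x$ ($U{\left(x \right)} = \left(5 + x\right) + x = 5 + 2 x$)
$- 66 \left(-141 + U{\left(L{\left(J{\left(0 \right)} \right)} \right)}\right) = - 66 \left(-141 + \left(5 + 2 \left(12 - 0\right)^{2}\right)\right) = - 66 \left(-141 + \left(5 + 2 \left(12 + 0\right)^{2}\right)\right) = - 66 \left(-141 + \left(5 + 2 \cdot 12^{2}\right)\right) = - 66 \left(-141 + \left(5 + 2 \cdot 144\right)\right) = - 66 \left(-141 + \left(5 + 288\right)\right) = - 66 \left(-141 + 293\right) = \left(-66\right) 152 = -10032$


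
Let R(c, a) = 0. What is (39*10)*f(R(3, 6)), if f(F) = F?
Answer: 0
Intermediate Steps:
(39*10)*f(R(3, 6)) = (39*10)*0 = 390*0 = 0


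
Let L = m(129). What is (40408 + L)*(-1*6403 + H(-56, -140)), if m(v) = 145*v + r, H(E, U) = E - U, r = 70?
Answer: -373977377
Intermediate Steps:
m(v) = 70 + 145*v (m(v) = 145*v + 70 = 70 + 145*v)
L = 18775 (L = 70 + 145*129 = 70 + 18705 = 18775)
(40408 + L)*(-1*6403 + H(-56, -140)) = (40408 + 18775)*(-1*6403 + (-56 - 1*(-140))) = 59183*(-6403 + (-56 + 140)) = 59183*(-6403 + 84) = 59183*(-6319) = -373977377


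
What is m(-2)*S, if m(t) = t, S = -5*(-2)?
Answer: -20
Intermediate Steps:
S = 10
m(-2)*S = -2*10 = -20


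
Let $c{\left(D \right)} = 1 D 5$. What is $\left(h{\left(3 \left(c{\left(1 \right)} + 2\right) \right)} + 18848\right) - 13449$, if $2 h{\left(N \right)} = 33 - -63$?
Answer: $5447$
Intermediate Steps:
$c{\left(D \right)} = 5 D$ ($c{\left(D \right)} = D 5 = 5 D$)
$h{\left(N \right)} = 48$ ($h{\left(N \right)} = \frac{33 - -63}{2} = \frac{33 + 63}{2} = \frac{1}{2} \cdot 96 = 48$)
$\left(h{\left(3 \left(c{\left(1 \right)} + 2\right) \right)} + 18848\right) - 13449 = \left(48 + 18848\right) - 13449 = 18896 + \left(-15846 + 2397\right) = 18896 - 13449 = 5447$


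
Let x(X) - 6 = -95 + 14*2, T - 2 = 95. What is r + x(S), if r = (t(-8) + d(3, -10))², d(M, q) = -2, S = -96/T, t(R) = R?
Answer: 39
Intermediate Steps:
T = 97 (T = 2 + 95 = 97)
S = -96/97 ≈ -0.98969
x(X) = -61 (x(X) = 6 + (-95 + 14*2) = 6 + (-95 + 28) = 6 - 67 = -61)
r = 100 (r = (-8 - 2)² = (-10)² = 100)
r + x(S) = 100 - 61 = 39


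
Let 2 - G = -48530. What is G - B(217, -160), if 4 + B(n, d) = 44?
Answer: 48492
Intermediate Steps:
G = 48532 (G = 2 - 1*(-48530) = 2 + 48530 = 48532)
B(n, d) = 40 (B(n, d) = -4 + 44 = 40)
G - B(217, -160) = 48532 - 1*40 = 48532 - 40 = 48492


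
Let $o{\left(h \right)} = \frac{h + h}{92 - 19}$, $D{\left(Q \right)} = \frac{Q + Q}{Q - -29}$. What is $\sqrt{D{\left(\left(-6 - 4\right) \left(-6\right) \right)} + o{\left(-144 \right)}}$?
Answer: $\frac{2 i \sqrt{27404346}}{6497} \approx 1.6115 i$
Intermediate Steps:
$D{\left(Q \right)} = \frac{2 Q}{29 + Q}$ ($D{\left(Q \right)} = \frac{2 Q}{Q + \left(-38 + 67\right)} = \frac{2 Q}{Q + 29} = \frac{2 Q}{29 + Q}$)
$o{\left(h \right)} = \frac{2 h}{73}$
$\sqrt{D{\left(\left(-6 - 4\right) \left(-6\right) \right)} + o{\left(-144 \right)}} = \sqrt{\frac{2 \left(-6 - 4\right) \left(-6\right)}{29 + \left(-6 - 4\right) \left(-6\right)} + \frac{2}{73} \left(-144\right)} = \sqrt{\frac{2 \left(\left(-10\right) \left(-6\right)\right)}{29 - -60} - \frac{288}{73}} = \sqrt{2 \cdot 60 \frac{1}{29 + 60} - \frac{288}{73}} = \sqrt{2 \cdot 60 \cdot \frac{1}{89} - \frac{288}{73}} = \sqrt{\frac{120}{89} - \frac{288}{73}} = \sqrt{- \frac{16872}{6497}} = \frac{2 i \sqrt{27404346}}{6497}$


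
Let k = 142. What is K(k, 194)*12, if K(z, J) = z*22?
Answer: 37488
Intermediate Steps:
K(z, J) = 22*z
K(k, 194)*12 = (22*142)*12 = 3124*12 = 37488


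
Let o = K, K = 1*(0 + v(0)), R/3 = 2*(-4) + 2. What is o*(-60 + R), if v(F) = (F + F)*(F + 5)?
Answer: 0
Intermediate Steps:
R = -18 (R = 3*(2*(-4) + 2) = 3*(-8 + 2) = 3*(-6) = -18)
v(F) = 2*F*(5 + F) (v(F) = (2*F)*(5 + F) = 2*F*(5 + F))
K = 0 (K = 1*(0 + 2*0*(5 + 0)) = 1*(0 + 2*0*5) = 1*(0 + 0) = 1*0 = 0)
o = 0
o*(-60 + R) = 0*(-60 - 18) = 0*(-78) = 0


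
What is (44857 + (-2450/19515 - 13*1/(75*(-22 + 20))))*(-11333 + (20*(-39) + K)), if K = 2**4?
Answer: -35298384548137/65050 ≈ -5.4264e+8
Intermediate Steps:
K = 16
(44857 + (-2450/19515 - 13*1/(75*(-22 + 20))))*(-11333 + (20*(-39) + K)) = (44857 + (-2450/19515 - 13*1/(75*(-22 + 20))))*(-11333 + (20*(-39) + 16)) = (44857 + (-2450*1/19515 - 13/(75*(-2))))*(-11333 + (-780 + 16)) = (44857 + (-490/3903 - 13/(-150)))*(-11333 - 764) = (44857 + (-490/3903 - 13*(-1/150)))*(-12097) = (44857 + (-490/3903 + 13/150))*(-12097) = (44857 - 2529/65050)*(-12097) = (2917945321/65050)*(-12097) = -35298384548137/65050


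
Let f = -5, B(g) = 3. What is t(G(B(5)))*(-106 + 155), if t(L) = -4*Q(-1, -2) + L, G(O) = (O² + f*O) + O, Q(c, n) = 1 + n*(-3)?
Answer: -1519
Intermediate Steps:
Q(c, n) = 1 - 3*n
G(O) = O² - 4*O (G(O) = (O² - 5*O) + O = O² - 4*O)
t(L) = -28 + L (t(L) = -4*(1 - 3*(-2)) + L = -4*(1 + 6) + L = -4*7 + L = -28 + L)
t(G(B(5)))*(-106 + 155) = (-28 + 3*(-4 + 3))*(-106 + 155) = (-28 + 3*(-1))*49 = (-28 - 3)*49 = -31*49 = -1519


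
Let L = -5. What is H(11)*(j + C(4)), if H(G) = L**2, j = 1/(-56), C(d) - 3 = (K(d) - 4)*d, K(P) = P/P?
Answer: -12625/56 ≈ -225.45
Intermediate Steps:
K(P) = 1
C(d) = 3 - 3*d (C(d) = 3 + (1 - 4)*d = 3 - 3*d)
j = -1/56 ≈ -0.017857
H(G) = 25 (H(G) = (-5)**2 = 25)
H(11)*(j + C(4)) = 25*(-1/56 + (3 - 3*4)) = 25*(-1/56 + (3 - 12)) = 25*(-1/56 - 9) = 25*(-505/56) = -12625/56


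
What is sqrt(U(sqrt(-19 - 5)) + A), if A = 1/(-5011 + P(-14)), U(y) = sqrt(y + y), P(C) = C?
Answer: sqrt(-201 + 2020050*6**(1/4)*sqrt(I))/1005 ≈ 1.6345 + 0.67708*I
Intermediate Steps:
U(y) = sqrt(2)*sqrt(y) (U(y) = sqrt(2*y) = sqrt(2)*sqrt(y))
A = -1/5025 (A = 1/(-5011 - 14) = 1/(-5025) = -1/5025 ≈ -0.00019901)
sqrt(U(sqrt(-19 - 5)) + A) = sqrt(sqrt(2)*sqrt(sqrt(-19 - 5)) - 1/5025) = sqrt(sqrt(2)*sqrt(sqrt(-24)) - 1/5025) = sqrt(sqrt(2)*sqrt(2*I*sqrt(6)) - 1/5025) = sqrt(sqrt(2)*(2**(3/4)*3**(1/4)*sqrt(I)) - 1/5025) = sqrt(2*6**(1/4)*sqrt(I) - 1/5025) = sqrt(-1/5025 + 2*6**(1/4)*sqrt(I))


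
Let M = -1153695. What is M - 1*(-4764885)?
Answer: 3611190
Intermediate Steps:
M - 1*(-4764885) = -1153695 - 1*(-4764885) = -1153695 + 4764885 = 3611190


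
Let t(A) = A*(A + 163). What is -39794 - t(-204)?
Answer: -48158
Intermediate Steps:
t(A) = A*(163 + A)
-39794 - t(-204) = -39794 - (-204)*(163 - 204) = -39794 - (-204)*(-41) = -39794 - 1*8364 = -39794 - 8364 = -48158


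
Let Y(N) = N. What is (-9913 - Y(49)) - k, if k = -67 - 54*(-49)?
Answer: -12541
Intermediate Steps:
k = 2579 (k = -67 + 2646 = 2579)
(-9913 - Y(49)) - k = (-9913 - 1*49) - 1*2579 = (-9913 - 49) - 2579 = -9962 - 2579 = -12541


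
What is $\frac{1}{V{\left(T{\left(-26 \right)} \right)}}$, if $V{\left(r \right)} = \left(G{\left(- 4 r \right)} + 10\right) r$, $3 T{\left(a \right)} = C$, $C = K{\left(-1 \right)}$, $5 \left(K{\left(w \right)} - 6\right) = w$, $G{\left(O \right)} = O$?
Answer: $\frac{225}{986} \approx 0.22819$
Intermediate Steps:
$K{\left(w \right)} = 6 + \frac{w}{5}$
$C = \frac{29}{5}$ ($C = 6 + \frac{1}{5} \left(-1\right) = 6 - \frac{1}{5} = \frac{29}{5} \approx 5.8$)
$T{\left(a \right)} = \frac{29}{15}$ ($T{\left(a \right)} = \frac{1}{3} \cdot \frac{29}{5} = \frac{29}{15}$)
$V{\left(r \right)} = r \left(10 - 4 r\right)$ ($V{\left(r \right)} = \left(- 4 r + 10\right) r = \left(10 - 4 r\right) r = r \left(10 - 4 r\right)$)
$\frac{1}{V{\left(T{\left(-26 \right)} \right)}} = \frac{1}{2 \cdot \frac{29}{15} \left(5 - \frac{58}{15}\right)} = \frac{1}{2 \cdot \frac{29}{15} \cdot \frac{17}{15}} = \frac{1}{\frac{986}{225}} = \frac{225}{986}$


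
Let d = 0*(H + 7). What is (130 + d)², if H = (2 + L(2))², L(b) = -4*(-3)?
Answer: 16900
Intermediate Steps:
L(b) = 12
H = 196 (H = (2 + 12)² = 14² = 196)
d = 0 (d = 0*(196 + 7) = 0*203 = 0)
(130 + d)² = (130 + 0)² = 130² = 16900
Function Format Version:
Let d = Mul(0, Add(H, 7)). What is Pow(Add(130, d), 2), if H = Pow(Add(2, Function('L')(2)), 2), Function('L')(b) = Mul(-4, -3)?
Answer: 16900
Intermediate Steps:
Function('L')(b) = 12
H = 196 (H = Pow(Add(2, 12), 2) = Pow(14, 2) = 196)
d = 0 (d = Mul(0, Add(196, 7)) = Mul(0, 203) = 0)
Pow(Add(130, d), 2) = Pow(Add(130, 0), 2) = Pow(130, 2) = 16900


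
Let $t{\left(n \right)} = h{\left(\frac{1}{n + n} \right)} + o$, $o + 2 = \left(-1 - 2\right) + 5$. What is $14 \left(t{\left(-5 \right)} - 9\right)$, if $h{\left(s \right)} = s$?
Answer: $- \frac{637}{5} \approx -127.4$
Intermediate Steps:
$o = 0$ ($o = -2 + \left(\left(-1 - 2\right) + 5\right) = -2 + \left(-3 + 5\right) = -2 + 2 = 0$)
$t{\left(n \right)} = \frac{1}{2 n}$ ($t{\left(n \right)} = \frac{1}{n + n} + 0 = \frac{1}{2 n} + 0 = \frac{1}{2 n}$)
$14 \left(t{\left(-5 \right)} - 9\right) = 14 \left(\frac{1}{2 \left(-5\right)} - 9\right) = 14 \left(\frac{1}{2} \left(- \frac{1}{5}\right) - 9\right) = 14 \left(- \frac{1}{10} - 9\right) = 14 \left(- \frac{91}{10}\right) = - \frac{637}{5}$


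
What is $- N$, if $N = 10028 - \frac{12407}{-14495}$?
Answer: $- \frac{145368267}{14495} \approx -10029.0$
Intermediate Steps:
$N = \frac{145368267}{14495}$ ($N = 10028 - 12407 \left(- \frac{1}{14495}\right) = 10028 - - \frac{12407}{14495} = 10028 + \frac{12407}{14495} = \frac{145368267}{14495} \approx 10029.0$)
$- N = \left(-1\right) \frac{145368267}{14495} = - \frac{145368267}{14495}$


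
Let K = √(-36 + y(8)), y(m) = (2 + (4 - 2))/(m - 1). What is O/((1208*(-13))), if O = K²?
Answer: 31/13741 ≈ 0.0022560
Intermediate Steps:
y(m) = 4/(-1 + m) (y(m) = (2 + 2)/(-1 + m) = 4/(-1 + m))
K = 2*I*√434/7 (K = √(-36 + 4/(-1 + 8)) = √(-36 + 4/7) = √(-248/7) = 2*I*√434/7 ≈ 5.9522*I)
O = -248/7 (O = (2*I*√434/7)² = -248/7 ≈ -35.429)
O/((1208*(-13))) = -248/(7*(1208*(-13))) = -248/7/(-15704) = -248/7*(-1/15704) = 31/13741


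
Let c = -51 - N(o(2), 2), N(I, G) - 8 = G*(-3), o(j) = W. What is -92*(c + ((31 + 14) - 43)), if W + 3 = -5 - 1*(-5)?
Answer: 4692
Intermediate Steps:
W = -3 (W = -3 + (-5 - 1*(-5)) = -3 + (-5 + 5) = -3 + 0 = -3)
o(j) = -3
N(I, G) = 8 - 3*G (N(I, G) = 8 + G*(-3) = 8 - 3*G)
c = -53 (c = -51 - (8 - 3*2) = -51 - (8 - 6) = -51 - 1*2 = -51 - 2 = -53)
-92*(c + ((31 + 14) - 43)) = -92*(-53 + ((31 + 14) - 43)) = -92*(-53 + (45 - 43)) = -92*(-53 + 2) = -92*(-51) = 4692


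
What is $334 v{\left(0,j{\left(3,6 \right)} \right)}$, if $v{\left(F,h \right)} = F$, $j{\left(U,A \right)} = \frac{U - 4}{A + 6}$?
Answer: $0$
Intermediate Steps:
$j{\left(U,A \right)} = \frac{-4 + U}{6 + A}$
$334 v{\left(0,j{\left(3,6 \right)} \right)} = 334 \cdot 0 = 0$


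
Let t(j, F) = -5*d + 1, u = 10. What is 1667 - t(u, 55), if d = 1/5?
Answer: 1667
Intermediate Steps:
d = ⅕ ≈ 0.20000
t(j, F) = 0 (t(j, F) = -5*⅕ + 1 = -1 + 1 = 0)
1667 - t(u, 55) = 1667 - 1*0 = 1667 + 0 = 1667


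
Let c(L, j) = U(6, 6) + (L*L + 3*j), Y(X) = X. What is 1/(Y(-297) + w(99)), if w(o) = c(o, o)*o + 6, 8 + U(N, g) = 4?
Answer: 1/999015 ≈ 1.0010e-6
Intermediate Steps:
U(N, g) = -4 (U(N, g) = -8 + 4 = -4)
c(L, j) = -4 + L² + 3*j (c(L, j) = -4 + (L*L + 3*j) = -4 + (L² + 3*j) = -4 + L² + 3*j)
w(o) = 6 + o*(-4 + o² + 3*o) (w(o) = (-4 + o² + 3*o)*o + 6 = o*(-4 + o² + 3*o) + 6 = 6 + o*(-4 + o² + 3*o))
1/(Y(-297) + w(99)) = 1/(-297 + (6 + 99*(-4 + 99² + 3*99))) = 1/(-297 + (6 + 99*(-4 + 9801 + 297))) = 1/(-297 + (6 + 99*10094)) = 1/(-297 + (6 + 999306)) = 1/(-297 + 999312) = 1/999015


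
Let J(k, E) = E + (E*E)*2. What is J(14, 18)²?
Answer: 443556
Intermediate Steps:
J(k, E) = E + 2*E² (J(k, E) = E + E²*2 = E + 2*E²)
J(14, 18)² = (18*(1 + 2*18))² = (18*(1 + 36))² = (18*37)² = 666² = 443556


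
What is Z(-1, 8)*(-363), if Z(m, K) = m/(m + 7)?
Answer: 121/2 ≈ 60.500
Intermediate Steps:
Z(m, K) = m/(7 + m)
Z(-1, 8)*(-363) = -1/(7 - 1)*(-363) = -1/6*(-363) = 121/2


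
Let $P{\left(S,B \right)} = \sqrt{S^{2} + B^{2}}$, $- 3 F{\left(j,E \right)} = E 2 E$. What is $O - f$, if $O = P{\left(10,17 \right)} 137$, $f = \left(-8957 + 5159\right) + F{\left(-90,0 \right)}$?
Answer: $3798 + 137 \sqrt{389} \approx 6500.1$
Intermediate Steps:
$F{\left(j,E \right)} = - \frac{2 E^{2}}{3}$ ($F{\left(j,E \right)} = - \frac{E 2 E}{3} = - \frac{2 E E}{3} = - \frac{2 E^{2}}{3}$)
$f = -3798$ ($f = \left(-8957 + 5159\right) - \frac{2 \cdot 0^{2}}{3} = -3798 - 0 = -3798 + 0 = -3798$)
$P{\left(S,B \right)} = \sqrt{B^{2} + S^{2}}$
$O = 137 \sqrt{389}$ ($O = \sqrt{17^{2} + 10^{2}} \cdot 137 = \sqrt{289 + 100} \cdot 137 = \sqrt{389} \cdot 137 = 137 \sqrt{389} \approx 2702.1$)
$O - f = 137 \sqrt{389} - -3798 = 137 \sqrt{389} + 3798 = 3798 + 137 \sqrt{389}$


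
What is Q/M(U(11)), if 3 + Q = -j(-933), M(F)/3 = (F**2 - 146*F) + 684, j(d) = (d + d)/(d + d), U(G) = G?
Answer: 4/2403 ≈ 0.0016646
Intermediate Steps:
j(d) = 1 (j(d) = (2*d)/((2*d)) = (2*d)*(1/(2*d)) = 1)
M(F) = 2052 - 438*F + 3*F**2 (M(F) = 3*((F**2 - 146*F) + 684) = 3*(684 + F**2 - 146*F) = 2052 - 438*F + 3*F**2)
Q = -4 (Q = -3 - 1*1 = -3 - 1 = -4)
Q/M(U(11)) = -4/(2052 - 438*11 + 3*11**2) = -4/(2052 - 4818 + 3*121) = -4/(2052 - 4818 + 363) = -4/(-2403) = -4*(-1/2403) = 4/2403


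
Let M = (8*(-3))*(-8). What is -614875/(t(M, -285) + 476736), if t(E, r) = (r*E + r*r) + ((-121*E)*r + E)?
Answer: -614875/7124553 ≈ -0.086304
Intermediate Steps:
M = 192 (M = -24*(-8) = 192)
t(E, r) = E + r² - 120*E*r (t(E, r) = (E*r + r²) + (-121*E*r + E) = (r² + E*r) + (E - 121*E*r) = E + r² - 120*E*r)
-614875/(t(M, -285) + 476736) = -614875/((192 + (-285)² - 120*192*(-285)) + 476736) = -614875/((192 + 81225 + 6566400) + 476736) = -614875/(6647817 + 476736) = -614875/7124553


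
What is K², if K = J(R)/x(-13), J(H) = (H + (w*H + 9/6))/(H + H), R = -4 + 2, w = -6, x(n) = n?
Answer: 529/10816 ≈ 0.048909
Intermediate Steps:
R = -2
J(H) = (3/2 - 5*H)/(2*H) (J(H) = (H + (-6*H + 9/6))/(H + H) = (H + (-6*H + 9*(⅙)))/((2*H)) = (H + (-6*H + 3/2))*(1/(2*H)) = (H + (3/2 - 6*H))*(1/(2*H)) = (3/2 - 5*H)*(1/(2*H)) = (3/2 - 5*H)/(2*H))
K = 23/104 (K = ((¼)*(3 - 10*(-2))/(-2))/(-13) = ((¼)*(-½)*(3 + 20))*(-1/13) = ((¼)*(-½)*23)*(-1/13) = -23/8*(-1/13) = 23/104 ≈ 0.22115)
K² = (23/104)² = 529/10816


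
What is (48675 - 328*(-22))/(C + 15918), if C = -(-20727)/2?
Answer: 111782/52563 ≈ 2.1266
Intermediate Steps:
C = 20727/2 (C = -(-20727)/2 = -63*(-329/2) = 20727/2 ≈ 10364.)
(48675 - 328*(-22))/(C + 15918) = (48675 - 328*(-22))/(20727/2 + 15918) = (48675 + 7216)/(52563/2) = 55891*(2/52563) = 111782/52563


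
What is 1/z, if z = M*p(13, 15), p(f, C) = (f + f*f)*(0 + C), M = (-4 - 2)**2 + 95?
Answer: 1/357630 ≈ 2.7962e-6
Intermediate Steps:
M = 131 (M = (-6)**2 + 95 = 36 + 95 = 131)
p(f, C) = C*(f + f**2) (p(f, C) = (f + f**2)*C = C*(f + f**2))
z = 357630 (z = 131*(15*13*(1 + 13)) = 131*(15*13*14) = 131*2730 = 357630)
1/z = 1/357630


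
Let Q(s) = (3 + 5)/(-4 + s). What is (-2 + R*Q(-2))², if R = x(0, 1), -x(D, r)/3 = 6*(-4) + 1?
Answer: 8836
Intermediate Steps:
Q(s) = 8/(-4 + s)
x(D, r) = 69 (x(D, r) = -3*(6*(-4) + 1) = -3*(-24 + 1) = -3*(-23) = 69)
R = 69
(-2 + R*Q(-2))² = (-2 + 69*(8/(-4 - 2)))² = (-2 + 69*(8/(-6)))² = (-2 + 69*(8*(-⅙)))² = (-2 + 69*(-4/3))² = (-2 - 92)² = (-94)² = 8836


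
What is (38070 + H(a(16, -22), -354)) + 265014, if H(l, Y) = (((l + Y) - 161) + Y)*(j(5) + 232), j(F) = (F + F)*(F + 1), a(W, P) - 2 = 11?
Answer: 53132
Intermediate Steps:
a(W, P) = 13 (a(W, P) = 2 + 11 = 13)
j(F) = 2*F*(1 + F) (j(F) = (2*F)*(1 + F) = 2*F*(1 + F))
H(l, Y) = -47012 + 292*l + 584*Y (H(l, Y) = (((l + Y) - 161) + Y)*(2*5*(1 + 5) + 232) = (((Y + l) - 161) + Y)*(2*5*6 + 232) = ((-161 + Y + l) + Y)*(60 + 232) = (-161 + l + 2*Y)*292 = -47012 + 292*l + 584*Y)
(38070 + H(a(16, -22), -354)) + 265014 = (38070 + (-47012 + 292*13 + 584*(-354))) + 265014 = (38070 + (-47012 + 3796 - 206736)) + 265014 = (38070 - 249952) + 265014 = -211882 + 265014 = 53132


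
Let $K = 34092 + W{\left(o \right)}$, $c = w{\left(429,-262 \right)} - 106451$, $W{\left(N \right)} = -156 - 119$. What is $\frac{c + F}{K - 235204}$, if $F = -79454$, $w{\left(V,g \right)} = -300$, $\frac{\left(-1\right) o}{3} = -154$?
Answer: $\frac{186205}{201387} \approx 0.92461$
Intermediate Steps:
$o = 462$ ($o = \left(-3\right) \left(-154\right) = 462$)
$W{\left(N \right)} = -275$ ($W{\left(N \right)} = -156 - 119 = -275$)
$c = -106751$ ($c = -300 - 106451 = -106751$)
$K = 33817$ ($K = 34092 - 275 = 33817$)
$\frac{c + F}{K - 235204} = \frac{-106751 - 79454}{33817 - 235204} = - \frac{186205}{-201387} = \left(-186205\right) \left(- \frac{1}{201387}\right) = \frac{186205}{201387}$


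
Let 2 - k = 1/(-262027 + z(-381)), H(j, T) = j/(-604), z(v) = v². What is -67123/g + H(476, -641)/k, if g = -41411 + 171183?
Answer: -245515535041/269419519428 ≈ -0.91128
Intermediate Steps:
H(j, T) = -j/604 (H(j, T) = j*(-1/604) = -j/604)
k = 233733/116866 (k = 2 - 1/(-262027 + (-381)²) = 2 - 1/(-262027 + 145161) = 2 - 1/(-116866) = 2 - 1*(-1/116866) = 2 + 1/116866 = 233733/116866 ≈ 2.0000)
g = 129772
-67123/g + H(476, -641)/k = -67123/129772 + (-1/604*476)/(233733/116866) = -67123*1/129772 - 119/151*116866/233733 = -67123/129772 - 818062/2076099 = -245515535041/269419519428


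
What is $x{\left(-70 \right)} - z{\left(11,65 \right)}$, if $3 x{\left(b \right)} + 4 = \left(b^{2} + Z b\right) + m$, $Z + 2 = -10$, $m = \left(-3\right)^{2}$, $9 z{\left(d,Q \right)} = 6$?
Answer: $\frac{5743}{3} \approx 1914.3$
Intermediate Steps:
$z{\left(d,Q \right)} = \frac{2}{3}$ ($z{\left(d,Q \right)} = \frac{1}{9} \cdot 6 = \frac{2}{3}$)
$m = 9$
$Z = -12$ ($Z = -2 - 10 = -12$)
$x{\left(b \right)} = \frac{5}{3} - 4 b + \frac{b^{2}}{3}$ ($x{\left(b \right)} = - \frac{4}{3} + \frac{\left(b^{2} - 12 b\right) + 9}{3} = - \frac{4}{3} + \frac{9 + b^{2} - 12 b}{3} = - \frac{4}{3} + \left(3 - 4 b + \frac{b^{2}}{3}\right) = \frac{5}{3} - 4 b + \frac{b^{2}}{3}$)
$x{\left(-70 \right)} - z{\left(11,65 \right)} = \left(\frac{5}{3} - -280 + \frac{\left(-70\right)^{2}}{3}\right) - \frac{2}{3} = \left(\frac{5}{3} + 280 + \frac{1}{3} \cdot 4900\right) - \frac{2}{3} = \left(\frac{5}{3} + 280 + \frac{4900}{3}\right) - \frac{2}{3} = 1915 - \frac{2}{3} = \frac{5743}{3}$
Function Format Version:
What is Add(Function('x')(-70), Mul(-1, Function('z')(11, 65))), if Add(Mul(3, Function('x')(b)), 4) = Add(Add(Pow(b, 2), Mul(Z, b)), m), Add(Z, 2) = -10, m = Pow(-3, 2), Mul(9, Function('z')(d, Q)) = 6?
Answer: Rational(5743, 3) ≈ 1914.3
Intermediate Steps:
Function('z')(d, Q) = Rational(2, 3) (Function('z')(d, Q) = Mul(Rational(1, 9), 6) = Rational(2, 3))
m = 9
Z = -12 (Z = Add(-2, -10) = -12)
Function('x')(b) = Add(Rational(5, 3), Mul(-4, b), Mul(Rational(1, 3), Pow(b, 2))) (Function('x')(b) = Add(Rational(-4, 3), Mul(Rational(1, 3), Add(Add(Pow(b, 2), Mul(-12, b)), 9))) = Add(Rational(-4, 3), Mul(Rational(1, 3), Add(9, Pow(b, 2), Mul(-12, b)))) = Add(Rational(-4, 3), Add(3, Mul(-4, b), Mul(Rational(1, 3), Pow(b, 2)))) = Add(Rational(5, 3), Mul(-4, b), Mul(Rational(1, 3), Pow(b, 2))))
Add(Function('x')(-70), Mul(-1, Function('z')(11, 65))) = Add(Add(Rational(5, 3), Mul(-4, -70), Mul(Rational(1, 3), Pow(-70, 2))), Mul(-1, Rational(2, 3))) = Add(Add(Rational(5, 3), 280, Mul(Rational(1, 3), 4900)), Rational(-2, 3)) = Add(Add(Rational(5, 3), 280, Rational(4900, 3)), Rational(-2, 3)) = Add(1915, Rational(-2, 3)) = Rational(5743, 3)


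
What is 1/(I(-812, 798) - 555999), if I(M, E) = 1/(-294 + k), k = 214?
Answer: -80/44479921 ≈ -1.7986e-6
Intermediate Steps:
I(M, E) = -1/80 (I(M, E) = 1/(-294 + 214) = 1/(-80) = -1/80)
1/(I(-812, 798) - 555999) = 1/(-1/80 - 555999) = 1/(-44479921/80) = -80/44479921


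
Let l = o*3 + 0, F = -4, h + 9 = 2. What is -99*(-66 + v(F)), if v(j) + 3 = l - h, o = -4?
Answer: 7326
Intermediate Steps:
h = -7 (h = -9 + 2 = -7)
l = -12 (l = -4*3 + 0 = -12 + 0 = -12)
v(j) = -8 (v(j) = -3 + (-12 - 1*(-7)) = -3 + (-12 + 7) = -3 - 5 = -8)
-99*(-66 + v(F)) = -99*(-66 - 8) = -99*(-74) = 7326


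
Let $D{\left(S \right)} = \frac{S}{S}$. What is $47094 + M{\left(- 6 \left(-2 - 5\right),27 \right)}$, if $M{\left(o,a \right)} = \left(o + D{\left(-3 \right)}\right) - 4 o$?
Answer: $46969$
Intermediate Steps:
$D{\left(S \right)} = 1$
$M{\left(o,a \right)} = 1 - 3 o$ ($M{\left(o,a \right)} = \left(o + 1\right) - 4 o = \left(1 + o\right) - 4 o = 1 - 3 o$)
$47094 + M{\left(- 6 \left(-2 - 5\right),27 \right)} = 47094 + \left(1 - 3 \left(- 6 \left(-2 - 5\right)\right)\right) = 47094 + \left(1 - 3 \left(\left(-6\right) \left(-7\right)\right)\right) = 47094 + \left(1 - 126\right) = 47094 - 125 = 46969$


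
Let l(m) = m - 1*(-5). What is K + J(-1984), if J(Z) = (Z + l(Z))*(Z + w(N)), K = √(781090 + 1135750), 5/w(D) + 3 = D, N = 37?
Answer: 267308313/34 + 2*√479210 ≈ 7.8634e+6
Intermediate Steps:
w(D) = 5/(-3 + D)
l(m) = 5 + m (l(m) = m + 5 = 5 + m)
K = 2*√479210 (K = √1916840 = 2*√479210 ≈ 1384.5)
J(Z) = (5 + 2*Z)*(5/34 + Z) (J(Z) = (Z + (5 + Z))*(Z + 5/(-3 + 37)) = (5 + 2*Z)*(Z + 5/34) = (5 + 2*Z)*(5/34 + Z))
K + J(-1984) = 2*√479210 + (25/34 + 2*(-1984)² + (90/17)*(-1984)) = 2*√479210 + (25/34 + 2*3936256 - 178560/17) = 2*√479210 + (25/34 + 7872512 - 178560/17) = 2*√479210 + 267308313/34 = 267308313/34 + 2*√479210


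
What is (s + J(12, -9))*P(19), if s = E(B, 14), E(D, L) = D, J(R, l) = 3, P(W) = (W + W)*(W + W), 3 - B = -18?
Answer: 34656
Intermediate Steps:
B = 21 (B = 3 - 1*(-18) = 3 + 18 = 21)
P(W) = 4*W² (P(W) = (2*W)*(2*W) = 4*W²)
s = 21
(s + J(12, -9))*P(19) = (21 + 3)*(4*19²) = 24*(4*361) = 24*1444 = 34656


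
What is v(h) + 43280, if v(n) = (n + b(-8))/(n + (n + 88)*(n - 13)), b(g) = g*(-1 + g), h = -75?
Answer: 52758323/1219 ≈ 43280.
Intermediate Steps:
v(n) = (72 + n)/(n + (-13 + n)*(88 + n)) (v(n) = (n - 8*(-1 - 8))/(n + (n + 88)*(n - 13)) = (n - 8*(-9))/(n + (88 + n)*(-13 + n)) = (n + 72)/(n + (-13 + n)*(88 + n)) = (72 + n)/(n + (-13 + n)*(88 + n)))
v(h) + 43280 = (72 - 75)/(-1144 + (-75)² + 76*(-75)) + 43280 = -3/(-1144 + 5625 - 5700) + 43280 = -3/(-1219) + 43280 = -1/1219*(-3) + 43280 = 3/1219 + 43280 = 52758323/1219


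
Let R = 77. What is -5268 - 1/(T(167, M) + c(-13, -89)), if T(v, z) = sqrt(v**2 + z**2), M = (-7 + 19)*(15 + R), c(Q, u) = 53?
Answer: -6552844075/1243896 - sqrt(1246705)/1243896 ≈ -5268.0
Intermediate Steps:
M = 1104 (M = (-7 + 19)*(15 + 77) = 12*92 = 1104)
-5268 - 1/(T(167, M) + c(-13, -89)) = -5268 - 1/(sqrt(167**2 + 1104**2) + 53) = -5268 - 1/(sqrt(27889 + 1218816) + 53) = -5268 - 1/(sqrt(1246705) + 53) = -5268 - 1/(53 + sqrt(1246705))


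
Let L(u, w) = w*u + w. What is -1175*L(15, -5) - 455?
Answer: 93545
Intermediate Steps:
L(u, w) = w + u*w (L(u, w) = u*w + w = w + u*w)
-1175*L(15, -5) - 455 = -(-5875)*(1 + 15) - 455 = -(-5875)*16 - 455 = -1175*(-80) - 455 = 94000 - 455 = 93545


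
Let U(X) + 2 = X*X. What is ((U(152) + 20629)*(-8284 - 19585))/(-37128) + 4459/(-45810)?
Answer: 9305046497473/283472280 ≈ 32825.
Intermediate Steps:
U(X) = -2 + X² (U(X) = -2 + X*X = -2 + X²)
((U(152) + 20629)*(-8284 - 19585))/(-37128) + 4459/(-45810) = (((-2 + 152²) + 20629)*(-8284 - 19585))/(-37128) + 4459/(-45810) = (((-2 + 23104) + 20629)*(-27869))*(-1/37128) + 4459*(-1/45810) = ((23102 + 20629)*(-27869))*(-1/37128) - 4459/45810 = (43731*(-27869))*(-1/37128) - 4459/45810 = -1218739239*(-1/37128) - 4459/45810 = 406246413/12376 - 4459/45810 = 9305046497473/283472280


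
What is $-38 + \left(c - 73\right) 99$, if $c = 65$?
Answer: $-830$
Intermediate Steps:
$-38 + \left(c - 73\right) 99 = -38 + \left(65 - 73\right) 99 = -38 - 792 = -830$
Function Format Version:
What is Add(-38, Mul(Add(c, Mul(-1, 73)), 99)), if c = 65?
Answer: -830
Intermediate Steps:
Add(-38, Mul(Add(c, Mul(-1, 73)), 99)) = Add(-38, Mul(Add(65, Mul(-1, 73)), 99)) = Add(-38, Mul(Add(65, -73), 99)) = Add(-38, Mul(-8, 99)) = Add(-38, -792) = -830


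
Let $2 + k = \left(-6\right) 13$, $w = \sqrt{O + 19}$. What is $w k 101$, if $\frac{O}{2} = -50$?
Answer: $- 72720 i \approx - 72720.0 i$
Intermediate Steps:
$O = -100$ ($O = 2 \left(-50\right) = -100$)
$w = 9 i$ ($w = \sqrt{-100 + 19} = \sqrt{-81} = 9 i \approx 9.0 i$)
$k = -80$ ($k = -2 - 78 = -80$)
$w k 101 = 9 i \left(-80\right) 101 = - 720 i 101 = - 72720 i$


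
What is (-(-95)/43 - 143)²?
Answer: 36650916/1849 ≈ 19822.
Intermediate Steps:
(-(-95)/43 - 143)² = (-1*(-95/43) - 143)² = (95/43 - 143)² = (-6054/43)² = 36650916/1849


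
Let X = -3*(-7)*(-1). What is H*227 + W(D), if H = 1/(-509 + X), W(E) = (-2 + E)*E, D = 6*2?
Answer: 63373/530 ≈ 119.57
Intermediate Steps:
D = 12
X = -21 (X = 21*(-1) = -21)
W(E) = E*(-2 + E)
H = -1/530 (H = 1/(-509 - 21) = 1/(-530) = -1/530 ≈ -0.0018868)
H*227 + W(D) = -1/530*227 + 12*(-2 + 12) = -227/530 + 12*10 = -227/530 + 120 = 63373/530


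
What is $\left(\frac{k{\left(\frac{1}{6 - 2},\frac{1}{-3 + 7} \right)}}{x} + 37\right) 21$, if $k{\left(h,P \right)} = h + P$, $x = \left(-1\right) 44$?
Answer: $\frac{68355}{88} \approx 776.76$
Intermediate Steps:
$x = -44$
$k{\left(h,P \right)} = P + h$
$\left(\frac{k{\left(\frac{1}{6 - 2},\frac{1}{-3 + 7} \right)}}{x} + 37\right) 21 = \left(\frac{\frac{1}{-3 + 7} + \frac{1}{6 - 2}}{-44} + 37\right) 21 = \left(\left(\frac{1}{4} + \frac{1}{4}\right) \left(- \frac{1}{44}\right) + 37\right) 21 = \left(\frac{1}{2} \left(- \frac{1}{44}\right) + 37\right) 21 = \left(- \frac{1}{88} + 37\right) 21 = \frac{3255}{88} \cdot 21 = \frac{68355}{88}$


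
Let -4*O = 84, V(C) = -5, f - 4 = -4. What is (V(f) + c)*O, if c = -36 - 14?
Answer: 1155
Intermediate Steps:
f = 0 (f = 4 - 4 = 0)
c = -50
O = -21 (O = -1/4*84 = -21)
(V(f) + c)*O = (-5 - 50)*(-21) = -55*(-21) = 1155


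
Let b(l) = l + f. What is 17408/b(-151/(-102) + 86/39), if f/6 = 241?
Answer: 7694336/640761 ≈ 12.008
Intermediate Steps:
f = 1446 (f = 6*241 = 1446)
b(l) = 1446 + l (b(l) = l + 1446 = 1446 + l)
17408/b(-151/(-102) + 86/39) = 17408/(1446 + (-151/(-102) + 86/39)) = 17408/(1446 + (-151*(-1/102) + 86*(1/39))) = 17408/(1446 + (151/102 + 86/39)) = 17408/(1446 + 1629/442) = 17408/(640761/442) = 17408*(442/640761) = 7694336/640761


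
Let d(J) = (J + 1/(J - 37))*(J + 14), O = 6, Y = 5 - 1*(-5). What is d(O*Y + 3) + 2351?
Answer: 187329/26 ≈ 7205.0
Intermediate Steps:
Y = 10 (Y = 5 + 5 = 10)
d(J) = (14 + J)*(J + 1/(-37 + J)) (d(J) = (J + 1/(-37 + J))*(14 + J) = (14 + J)*(J + 1/(-37 + J)))
d(O*Y + 3) + 2351 = (14 + (6*10 + 3)³ - 517*(6*10 + 3) - 23*(6*10 + 3)²)/(-37 + (6*10 + 3)) + 2351 = (14 + (60 + 3)³ - 517*(60 + 3) - 23*(60 + 3)²)/(-37 + (60 + 3)) + 2351 = (14 + 63³ - 517*63 - 23*63²)/(-37 + 63) + 2351 = (14 + 250047 - 32571 - 23*3969)/26 + 2351 = (14 + 250047 - 32571 - 91287)/26 + 2351 = (1/26)*126203 + 2351 = 126203/26 + 2351 = 187329/26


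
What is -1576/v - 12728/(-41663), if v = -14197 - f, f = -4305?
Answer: 47891566/103032599 ≈ 0.46482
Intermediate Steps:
v = -9892 (v = -14197 - 1*(-4305) = -14197 + 4305 = -9892)
-1576/v - 12728/(-41663) = -1576/(-9892) - 12728/(-41663) = -1576*(-1/9892) - 12728*(-1/41663) = 394/2473 + 12728/41663 = 47891566/103032599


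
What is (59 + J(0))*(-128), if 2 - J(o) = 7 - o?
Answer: -6912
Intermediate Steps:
J(o) = -5 + o (J(o) = 2 - (7 - o) = 2 + (-7 + o) = -5 + o)
(59 + J(0))*(-128) = (59 + (-5 + 0))*(-128) = (59 - 5)*(-128) = 54*(-128) = -6912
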